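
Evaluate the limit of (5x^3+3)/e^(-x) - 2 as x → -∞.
The quotient is an ∞/∞ indeterminate form as x → -∞.
Compare growth rates of the dominant terms (exponentials ≫ polynomials ≫ logarithms), or apply L'Hôpital's rule; the quotient → 0.
Adding the constant: 0 - 2 = -2. Limit = -2.

Final answer: -2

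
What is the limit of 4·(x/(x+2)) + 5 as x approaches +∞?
Evaluate the dominant behaviour as x → +∞; each term tends to a finite value or vanishes.
Limit = 9.

Final answer: 9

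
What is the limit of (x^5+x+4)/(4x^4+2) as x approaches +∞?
This is an ∞/∞ indeterminate form as x → +∞.
Divide numerator and denominator by x^5 and let the lower-order terms vanish; the numerator's degree 5 exceeds the denominator's degree 4, so the quotient diverges.
Limit = ∞.

Final answer: ∞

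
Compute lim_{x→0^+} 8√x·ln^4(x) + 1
The product is a 0·∞ indeterminate form at x → 0⁺.
Rewrite the product as 8·ln^4(x) / x^(-1/2) and apply L'Hôpital, or use the standard hierarchy x^(-1/2) ≫ |ln x|^4 as x → 0⁺.
The indeterminate product → 0, so the limit = 1.

Final answer: 1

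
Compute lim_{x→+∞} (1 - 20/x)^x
As x → +∞: this is the defining limit (1 - 20/x)^x → e^(-20).
Limit = e^(-20).

Final answer: e^(-20)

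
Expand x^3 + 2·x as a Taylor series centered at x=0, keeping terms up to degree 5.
x^3 + 2·x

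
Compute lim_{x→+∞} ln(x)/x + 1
Evaluate the dominant behaviour as x → +∞; each term tends to a finite value or vanishes.
Limit = 1.

Final answer: 1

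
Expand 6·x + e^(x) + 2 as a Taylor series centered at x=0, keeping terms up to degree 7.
x^7/5040 + x^6/720 + x^5/120 + x^4/24 + x^3/6 + x^2/2 + 7·x + 3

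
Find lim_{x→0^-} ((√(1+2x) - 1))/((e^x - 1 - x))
Both numerator and denominator → 0 as x → 0^-; this is a 0/0 indeterminate form.
Expand each to leading order near x = 0: numerator ~ x, denominator ~ x^2/2.
The limit of the ratio is -∞.

Final answer: -∞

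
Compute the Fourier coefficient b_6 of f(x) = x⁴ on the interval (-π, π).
b_6 = (1/π) ∫_{-π}^{π} f(x)·sin(6x) dx.
Evaluate the integral (use parity and integration by parts as needed): b_6 = 0.

Final answer: 0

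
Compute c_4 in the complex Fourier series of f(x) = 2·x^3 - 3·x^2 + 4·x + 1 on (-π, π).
Compute the real Fourier coefficients first: a_4 = -3/4, b_4 = -π^2 - 13/8.
Then c_4 = (a_4 − i·b_4)/2 = -3/8 + 13·i/16 + i·π^2/2.

Final answer: -3/8 + 13·i/16 + i·π^2/2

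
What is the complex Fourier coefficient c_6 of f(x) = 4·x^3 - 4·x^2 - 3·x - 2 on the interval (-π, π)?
Compute the real Fourier coefficients first: a_6 = -4/9, b_6 = 11/9 - 4·π^2/3.
Then c_6 = (a_6 − i·b_6)/2 = -2/9 - 11·i/18 + 2·i·π^2/3.

Final answer: -2/9 - 11·i/18 + 2·i·π^2/3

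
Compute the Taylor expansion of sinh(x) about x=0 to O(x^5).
x^3/6 + x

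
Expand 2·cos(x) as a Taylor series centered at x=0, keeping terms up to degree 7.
-x^6/360 + x^4/12 - x^2 + 2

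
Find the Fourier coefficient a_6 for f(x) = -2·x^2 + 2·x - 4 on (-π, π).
a_6 = (1/π) ∫_{-π}^{π} f(x)·cos(6x) dx.
Evaluate the integral (use parity and integration by parts as needed): a_6 = -2/9.

Final answer: -2/9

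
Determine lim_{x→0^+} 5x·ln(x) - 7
The product is a 0·∞ indeterminate form at x → 0⁺.
Rewrite the product as 5·ln(x) / x^(-1) and apply L'Hôpital, or use the standard hierarchy x^(-1) ≫ |ln x| as x → 0⁺.
The indeterminate product → 0, so the limit = -7.

Final answer: -7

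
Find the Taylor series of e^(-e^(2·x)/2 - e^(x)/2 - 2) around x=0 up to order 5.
-57·x^5·e^(-3)/1280 + 137·x^4·e^(-3)/384 + 9·x^3·e^(-3)/16 - x^2·e^(-3)/8 - 3·x·e^(-3)/2 + e^(-3)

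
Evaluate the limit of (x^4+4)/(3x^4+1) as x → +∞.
This is an ∞/∞ indeterminate form as x → +∞.
Divide numerator and denominator by x^4 and let the lower-order terms vanish; the leading terms give 1/3.
Limit = 1/3.

Final answer: 1/3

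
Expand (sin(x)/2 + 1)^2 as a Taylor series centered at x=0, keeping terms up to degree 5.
x^5/120 - x^4/12 - x^3/6 + x^2/4 + x + 1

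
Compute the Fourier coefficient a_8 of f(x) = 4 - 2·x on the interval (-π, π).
a_8 = (1/π) ∫_{-π}^{π} f(x)·cos(8x) dx.
Evaluate the integral (use parity and integration by parts as needed): a_8 = 0.

Final answer: 0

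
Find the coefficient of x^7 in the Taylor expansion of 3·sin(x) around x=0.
Expand to order 7: 3·sin(x) = -x^7/1680 + x^5/40 - x^3/2 + 3·x + O(x^8).
The coefficient of x^7 is -1/1680.

Final answer: -1/1680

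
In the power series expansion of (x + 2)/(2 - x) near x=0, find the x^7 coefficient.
Expand to order 7: (x + 2)/(2 - x) = x^7/64 + x^6/32 + x^5/16 + x^4/8 + x^3/4 + x^2/2 + x + 1 + O(x^8).
The coefficient of x^7 is 1/64.

Final answer: 1/64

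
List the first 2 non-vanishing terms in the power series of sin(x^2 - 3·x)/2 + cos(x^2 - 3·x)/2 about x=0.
1/2 - 3·x/2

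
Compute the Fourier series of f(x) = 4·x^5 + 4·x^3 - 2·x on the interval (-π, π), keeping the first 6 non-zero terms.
(-152·π^2 + 8·π^4 + 908)·sin(x) + (-4·π^4 - 22 + 16·π^2)·sin(2·x) + (-88·π^2/27 + 68/81 + 8·π^4/3)·sin(3·x) + (-2·π^4 + 13/16 + π^2/2)·sin(4·x) + (-548/625 + 8·π^2/25 + 8·π^4/5)·sin(5·x) + (-4·π^4/3 - 16·π^2/27 + 62/81)·sin(6·x)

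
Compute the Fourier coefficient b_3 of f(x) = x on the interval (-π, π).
b_3 = (1/π) ∫_{-π}^{π} f(x)·sin(3x) dx.
Evaluate the integral (use parity and integration by parts as needed): b_3 = 2/3.

Final answer: 2/3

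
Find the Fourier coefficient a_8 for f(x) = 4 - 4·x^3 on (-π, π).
a_8 = (1/π) ∫_{-π}^{π} f(x)·cos(8x) dx.
Evaluate the integral (use parity and integration by parts as needed): a_8 = 0.

Final answer: 0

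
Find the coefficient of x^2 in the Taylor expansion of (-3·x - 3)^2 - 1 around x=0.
Expand to order 2: (-3·x - 3)^2 - 1 = 9·x^2 + 18·x + 8 + O(x^3).
The coefficient of x^2 is 9.

Final answer: 9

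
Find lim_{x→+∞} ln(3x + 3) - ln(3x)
This is an ∞ − ∞ indeterminate form.
Combine the logarithms: ln(3x+3) − ln(3x) = ln((3x+3)/(3x)) = ln(1 + 3/(3x)) → ln(1) = 0.
Limit = 0.

Final answer: 0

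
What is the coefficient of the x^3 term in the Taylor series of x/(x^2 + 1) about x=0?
Expand to order 3: x/(x^2 + 1) = -x^3 + x + O(x^4).
The coefficient of x^3 is -1.

Final answer: -1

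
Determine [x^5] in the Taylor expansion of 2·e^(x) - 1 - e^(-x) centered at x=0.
Expand to order 5: 2·e^(x) - 1 - e^(-x) = x^5/40 + x^4/24 + x^3/2 + x^2/2 + 3·x + O(x^6).
The coefficient of x^5 is 1/40.

Final answer: 1/40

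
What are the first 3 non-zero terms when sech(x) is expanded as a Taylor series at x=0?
5·x^4/24 - x^2/2 + 1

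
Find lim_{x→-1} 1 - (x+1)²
Direct substitution at x = -1 gives 1.

Final answer: 1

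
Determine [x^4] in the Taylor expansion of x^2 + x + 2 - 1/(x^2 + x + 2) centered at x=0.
Expand to order 4: x^2 + x + 2 - 1/(x^2 + x + 2) = x^4/32 - 3·x^3/16 + 9·x^2/8 + 5·x/4 + 3/2 + O(x^5).
The coefficient of x^4 is 1/32.

Final answer: 1/32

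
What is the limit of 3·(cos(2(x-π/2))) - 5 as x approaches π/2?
Direct substitution at x = π/2 gives -2.

Final answer: -2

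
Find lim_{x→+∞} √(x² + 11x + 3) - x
As x → +∞: multiply by the conjugate to get (11x+3)/(√(x²+11x+3)+x); the denominator ~ 2x, so the limit is 11/2.
Limit = 11/2.

Final answer: 11/2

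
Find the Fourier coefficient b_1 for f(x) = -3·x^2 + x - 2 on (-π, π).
b_1 = (1/π) ∫_{-π}^{π} f(x)·sin(1x) dx.
Evaluate the integral (use parity and integration by parts as needed): b_1 = 2.

Final answer: 2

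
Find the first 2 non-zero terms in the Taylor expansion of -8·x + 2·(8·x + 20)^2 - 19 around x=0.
632·x + 781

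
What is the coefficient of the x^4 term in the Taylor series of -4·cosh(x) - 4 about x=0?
Expand to order 4: -4·cosh(x) - 4 = -x^4/6 - 2·x^2 - 8 + O(x^5).
The coefficient of x^4 is -1/6.

Final answer: -1/6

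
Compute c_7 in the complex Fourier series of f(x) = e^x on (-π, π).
Compute the real Fourier coefficients first: a_7 = (1 - e^(2·π))·e^(-π)/(50·π), b_7 = (-7 + 7·e^(2·π))·e^(-π)/(50·π).
Then c_7 = (a_7 − i·b_7)/2 = -e^(π)/(100·π) + e^(-π)/(100·π) - 7·i·e^(π)/(100·π) + 7·i·e^(-π)/(100·π).

Final answer: -e^(π)/(100·π) + e^(-π)/(100·π) - 7·i·e^(π)/(100·π) + 7·i·e^(-π)/(100·π)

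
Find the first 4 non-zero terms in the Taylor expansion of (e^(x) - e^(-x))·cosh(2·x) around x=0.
1093·x^7/2520 + 121·x^5/60 + 13·x^3/3 + 2·x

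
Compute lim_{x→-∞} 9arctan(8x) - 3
Evaluate the dominant behaviour as x → -∞; each term tends to a finite value or vanishes.
Limit = -9·π/2 - 3.

Final answer: -9·π/2 - 3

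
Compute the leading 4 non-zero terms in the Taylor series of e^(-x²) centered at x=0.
-x^6/6 + x^4/2 - x^2 + 1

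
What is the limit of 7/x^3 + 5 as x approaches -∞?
Evaluate the dominant behaviour as x → -∞; each term tends to a finite value or vanishes.
Limit = 5.

Final answer: 5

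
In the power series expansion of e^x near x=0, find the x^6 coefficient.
Expand to order 6: e^x = x^6/720 + x^5/120 + x^4/24 + x^3/6 + x^2/2 + x + 1 + O(x^7).
The coefficient of x^6 is 1/720.

Final answer: 1/720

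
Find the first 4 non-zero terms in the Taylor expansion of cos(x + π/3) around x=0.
√(3)·x^3/12 - x^2/4 - √(3)·x/2 + 1/2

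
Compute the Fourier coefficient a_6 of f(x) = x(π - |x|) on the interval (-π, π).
a_6 = (1/π) ∫_{-π}^{π} f(x)·cos(6x) dx.
Evaluate the integral (use parity and integration by parts as needed): a_6 = 0.

Final answer: 0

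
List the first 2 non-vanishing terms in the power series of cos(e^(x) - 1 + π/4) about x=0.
-√(2)·x/2 + √(2)/2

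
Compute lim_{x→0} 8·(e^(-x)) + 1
Direct substitution at x = 0 gives 9.

Final answer: 9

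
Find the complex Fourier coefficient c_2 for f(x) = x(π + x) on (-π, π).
Compute the real Fourier coefficients first: a_2 = 1, b_2 = -π.
Then c_2 = (a_2 − i·b_2)/2 = 1/2 + i·π/2.

Final answer: 1/2 + i·π/2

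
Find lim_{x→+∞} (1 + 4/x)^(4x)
As x → +∞: write (1 + 4/x)^(4x) = ((1 + 4/x)^x)^4 → (e^4)^4 = e^16.
Limit = e^(16).

Final answer: e^(16)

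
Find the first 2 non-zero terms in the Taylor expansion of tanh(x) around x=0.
-x^3/3 + x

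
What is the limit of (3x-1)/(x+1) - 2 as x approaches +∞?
Evaluate the dominant behaviour as x → +∞; each term tends to a finite value or vanishes.
Limit = 1.

Final answer: 1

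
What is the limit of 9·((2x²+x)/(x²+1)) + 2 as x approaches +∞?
Evaluate the dominant behaviour as x → +∞; each term tends to a finite value or vanishes.
Limit = 20.

Final answer: 20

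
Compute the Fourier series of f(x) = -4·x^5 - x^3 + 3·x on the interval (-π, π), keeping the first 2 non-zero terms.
(-942 - 8·π^4 + 158·π^2)·sin(x) + (-19·π^2 + 51/2 + 4·π^4)·sin(2·x)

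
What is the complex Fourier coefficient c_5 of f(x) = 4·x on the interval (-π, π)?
Compute the real Fourier coefficients first: a_5 = 0, b_5 = 8/5.
Then c_5 = (a_5 − i·b_5)/2 = -4·i/5.

Final answer: -4·i/5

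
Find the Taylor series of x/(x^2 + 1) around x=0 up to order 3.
-x^3 + x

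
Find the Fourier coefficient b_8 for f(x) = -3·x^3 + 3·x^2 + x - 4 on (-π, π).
b_8 = (1/π) ∫_{-π}^{π} f(x)·sin(8x) dx.
Evaluate the integral (use parity and integration by parts as needed): b_8 = -41/128 + 3·π^2/4.

Final answer: -41/128 + 3·π^2/4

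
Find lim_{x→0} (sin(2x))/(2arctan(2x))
Both numerator and denominator → 0 as x → 0; this is a 0/0 indeterminate form.
Expand each to leading order near x = 0: numerator ~ 2·x, denominator ~ 4·x.
The limit of the ratio is 1/2.

Final answer: 1/2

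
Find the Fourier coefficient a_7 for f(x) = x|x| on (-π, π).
a_7 = (1/π) ∫_{-π}^{π} f(x)·cos(7x) dx.
Evaluate the integral (use parity and integration by parts as needed): a_7 = 0.

Final answer: 0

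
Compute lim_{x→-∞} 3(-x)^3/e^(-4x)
This is an ∞/∞ indeterminate form as x → -∞.
Compare growth rates of the dominant terms (exponentials ≫ polynomials ≫ logarithms), or apply L'Hôpital's rule; the quotient → 0.
Limit = 0.

Final answer: 0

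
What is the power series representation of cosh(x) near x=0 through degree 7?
x^6/720 + x^4/24 + x^2/2 + 1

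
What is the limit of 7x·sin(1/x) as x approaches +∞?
As x → +∞: let u = 1/x → 0⁺; then 7·x·sin(1/x) = 7·1·sin(u)/u → 7·1·1 = 7.
Limit = 7.

Final answer: 7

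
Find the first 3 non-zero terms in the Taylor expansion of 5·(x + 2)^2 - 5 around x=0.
5·x^2 + 20·x + 15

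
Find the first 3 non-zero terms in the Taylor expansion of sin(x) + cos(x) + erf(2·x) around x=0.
-x^2/2 + x·(1 + 4/√(π)) + 1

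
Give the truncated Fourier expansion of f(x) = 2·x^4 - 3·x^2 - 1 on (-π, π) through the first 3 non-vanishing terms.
(108 - 16·π^2)·cos(x) + (-9 + 4·π^2)·cos(2·x) - π^2 - 1 + 2·π^4/5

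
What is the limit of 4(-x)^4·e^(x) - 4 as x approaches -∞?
The product is a 0·∞ indeterminate form at x → -∞.
Rewrite the product as 4(-x)^4 / e^(-x) (an ∞/∞ form) and apply L'Hôpital, or use the standard hierarchy e^(|x|) ≫ |(-x)^4| as x → -∞.
The indeterminate product → 0, so the limit = -4.

Final answer: -4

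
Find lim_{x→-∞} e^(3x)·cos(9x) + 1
Evaluate the dominant behaviour as x → -∞; each term tends to a finite value or vanishes.
Limit = 1.

Final answer: 1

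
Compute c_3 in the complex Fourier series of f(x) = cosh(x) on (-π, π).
Compute the real Fourier coefficients first: a_3 = -sinh(π)/(5·π), b_3 = 0.
Then c_3 = (a_3 − i·b_3)/2 = -sinh(π)/(10·π).

Final answer: -sinh(π)/(10·π)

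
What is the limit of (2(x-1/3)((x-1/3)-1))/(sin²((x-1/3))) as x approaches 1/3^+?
Both numerator and denominator → 0 as x → 1/3^+; this is a 0/0 indeterminate form.
Expand each to leading order near x = 1/3: numerator ~ -2·(x - 1/3), denominator ~ (x - 1/3)^2.
The limit of the ratio is -∞.

Final answer: -∞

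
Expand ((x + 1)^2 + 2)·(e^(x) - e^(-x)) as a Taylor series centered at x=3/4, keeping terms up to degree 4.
(-81 + 81·e^(3/2))·e^(-3/4)/16 + (25 + 137·e^(3/2))·e^(-3/4)·(x - 3/4)/16 + (-1 + 225·e^(3/2))·e^(-3/4)·(x - 3/4)^2/32 + (3 + 115·e^(3/2))·e^(-3/4)·(x - 3/4)^3/32 + (-49 + 497·e^(3/2))·e^(-3/4)·(x - 3/4)^4/384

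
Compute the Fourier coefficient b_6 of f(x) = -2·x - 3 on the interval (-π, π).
b_6 = (1/π) ∫_{-π}^{π} f(x)·sin(6x) dx.
Evaluate the integral (use parity and integration by parts as needed): b_6 = 2/3.

Final answer: 2/3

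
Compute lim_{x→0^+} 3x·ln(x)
This is a 0·∞ indeterminate form at x → 0⁺.
Rewrite the product as 3·ln(x) / x^(-1) and apply L'Hôpital, or use the standard hierarchy x^(-1) ≫ |ln x| as x → 0⁺.
The indeterminate product → 0, so the limit = 0.

Final answer: 0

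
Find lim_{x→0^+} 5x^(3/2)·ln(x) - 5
The product is a 0·∞ indeterminate form at x → 0⁺.
Rewrite the product as 5·ln(x) / x^(-3/2) and apply L'Hôpital, or use the standard hierarchy x^(-3/2) ≫ |ln x| as x → 0⁺.
The indeterminate product → 0, so the limit = -5.

Final answer: -5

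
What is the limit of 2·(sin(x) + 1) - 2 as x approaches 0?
Direct substitution at x = 0 gives 0.

Final answer: 0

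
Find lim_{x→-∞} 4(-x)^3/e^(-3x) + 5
The quotient is an ∞/∞ indeterminate form as x → -∞.
Compare growth rates of the dominant terms (exponentials ≫ polynomials ≫ logarithms), or apply L'Hôpital's rule; the quotient → 0.
Adding the constant: 0 + 5 = 5. Limit = 5.

Final answer: 5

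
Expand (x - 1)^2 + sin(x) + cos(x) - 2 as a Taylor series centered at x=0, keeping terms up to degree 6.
-x^6/720 + x^5/120 + x^4/24 - x^3/6 + x^2/2 - x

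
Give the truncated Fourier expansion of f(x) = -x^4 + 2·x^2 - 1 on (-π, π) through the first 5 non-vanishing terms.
(-56 + 8·π^2)·cos(x) + (5 - 2·π^2)·cos(2·x) + (-40/27 + 8·π^2/9)·cos(3·x) + (11/16 - π^2/2)·cos(4·x) - π^4/5 - 1 + 2·π^2/3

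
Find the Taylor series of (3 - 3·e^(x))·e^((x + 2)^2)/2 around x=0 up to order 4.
-477·x^4·e^(4)/16 - 67·x^3·e^(4)/4 - 27·x^2·e^(4)/4 - 3·x·e^(4)/2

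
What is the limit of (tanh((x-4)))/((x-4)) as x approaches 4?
Both numerator and denominator → 0 as x → 4; this is a 0/0 indeterminate form.
Expand each to leading order near x = 4: numerator ~ (x - 4), denominator ~ (x - 4).
The limit of the ratio is 1.

Final answer: 1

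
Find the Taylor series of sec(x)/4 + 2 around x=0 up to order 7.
61·x^6/2880 + 5·x^4/96 + x^2/8 + 9/4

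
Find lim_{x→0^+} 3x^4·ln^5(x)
This is a 0·∞ indeterminate form at x → 0⁺.
Rewrite the product as 3·ln^5(x) / x^(-4) and apply L'Hôpital, or use the standard hierarchy x^(-4) ≫ |ln x|^5 as x → 0⁺.
The indeterminate product → 0, so the limit = 0.

Final answer: 0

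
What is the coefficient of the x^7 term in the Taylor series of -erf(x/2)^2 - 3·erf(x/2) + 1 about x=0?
Expand to order 7: -erf(x/2)^2 - 3·erf(x/2) + 1 = x^7/(896·√(π)) - 7·x^6/(360·π) - 3·x^5/(160·√(π)) + x^4/(6·π) + x^3/(4·√(π)) - x^2/π - 3·x/√(π) + 1 + O(x^8).
The coefficient of x^7 is 1/(896·√(π)).

Final answer: 1/(896·√(π))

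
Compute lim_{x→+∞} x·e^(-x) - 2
Evaluate the dominant behaviour as x → +∞; each term tends to a finite value or vanishes.
Limit = -2.

Final answer: -2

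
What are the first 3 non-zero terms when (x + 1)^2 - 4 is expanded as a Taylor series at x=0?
x^2 + 2·x - 3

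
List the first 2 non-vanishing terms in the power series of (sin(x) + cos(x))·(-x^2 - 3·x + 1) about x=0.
1 - 2·x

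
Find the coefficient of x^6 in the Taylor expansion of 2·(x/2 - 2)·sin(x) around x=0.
Expand to order 6: 2·(x/2 - 2)·sin(x) = x^6/120 - x^5/30 - x^4/6 + 2·x^3/3 + x^2 - 4·x + O(x^7).
The coefficient of x^6 is 1/120.

Final answer: 1/120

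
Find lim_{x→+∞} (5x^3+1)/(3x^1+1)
This is an ∞/∞ indeterminate form as x → +∞.
Divide numerator and denominator by x^3 and let the lower-order terms vanish; the numerator's degree 3 exceeds the denominator's degree 1, so the quotient diverges.
Limit = ∞.

Final answer: ∞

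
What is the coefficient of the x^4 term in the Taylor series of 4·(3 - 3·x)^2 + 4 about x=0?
Expand to order 4: 4·(3 - 3·x)^2 + 4 = 36·x^2 - 72·x + 40 + O(x^5).
The coefficient of x^4 is 0.

Final answer: 0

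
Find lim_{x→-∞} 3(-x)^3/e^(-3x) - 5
The quotient is an ∞/∞ indeterminate form as x → -∞.
Compare growth rates of the dominant terms (exponentials ≫ polynomials ≫ logarithms), or apply L'Hôpital's rule; the quotient → 0.
Adding the constant: 0 - 5 = -5. Limit = -5.

Final answer: -5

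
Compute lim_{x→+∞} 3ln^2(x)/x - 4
The quotient is an ∞/∞ indeterminate form as x → +∞.
The polynomial denominator x dominates the logarithmic numerator (any positive power of x ≫ ln^2(x) as x → ∞), so the quotient → 0.
Adding the constant: 0 - 4 = -4. Limit = -4.

Final answer: -4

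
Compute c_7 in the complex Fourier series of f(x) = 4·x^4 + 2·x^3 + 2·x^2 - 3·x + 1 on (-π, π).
Compute the real Fourier coefficients first: a_7 = -32·π^2/49 - 200/2401, b_7 = -318/343 + 4·π^2/7.
Then c_7 = (a_7 − i·b_7)/2 = -16·π^2/49 - 100/2401 - 2·i·π^2/7 + 159·i/343.

Final answer: -16·π^2/49 - 100/2401 - 2·i·π^2/7 + 159·i/343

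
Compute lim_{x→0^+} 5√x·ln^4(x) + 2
The product is a 0·∞ indeterminate form at x → 0⁺.
Rewrite the product as 5·ln^4(x) / x^(-1/2) and apply L'Hôpital, or use the standard hierarchy x^(-1/2) ≫ |ln x|^4 as x → 0⁺.
The indeterminate product → 0, so the limit = 2.

Final answer: 2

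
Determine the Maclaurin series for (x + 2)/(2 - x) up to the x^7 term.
x^7/64 + x^6/32 + x^5/16 + x^4/8 + x^3/4 + x^2/2 + x + 1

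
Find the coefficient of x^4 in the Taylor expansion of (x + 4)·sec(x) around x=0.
Expand to order 4: (x + 4)·sec(x) = 5·x^4/6 + x^3/2 + 2·x^2 + x + 4 + O(x^5).
The coefficient of x^4 is 5/6.

Final answer: 5/6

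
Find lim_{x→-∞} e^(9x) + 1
Evaluate the dominant behaviour as x → -∞; each term tends to a finite value or vanishes.
Limit = 1.

Final answer: 1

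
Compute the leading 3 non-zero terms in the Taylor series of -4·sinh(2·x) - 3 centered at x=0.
-16·x^3/3 - 8·x - 3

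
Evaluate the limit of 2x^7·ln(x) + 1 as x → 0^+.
The product is a 0·∞ indeterminate form at x → 0⁺.
Rewrite the product as 2·ln(x) / x^(-7) and apply L'Hôpital, or use the standard hierarchy x^(-7) ≫ |ln x| as x → 0⁺.
The indeterminate product → 0, so the limit = 1.

Final answer: 1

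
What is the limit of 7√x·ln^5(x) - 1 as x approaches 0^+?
The product is a 0·∞ indeterminate form at x → 0⁺.
Rewrite the product as 7·ln^5(x) / x^(-1/2) and apply L'Hôpital, or use the standard hierarchy x^(-1/2) ≫ |ln x|^5 as x → 0⁺.
The indeterminate product → 0, so the limit = -1.

Final answer: -1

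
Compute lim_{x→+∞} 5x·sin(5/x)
As x → +∞: let u = 5/x → 0⁺; then 5·x·sin(5/x) = 5·5·sin(u)/u → 5·5·1 = 25.
Limit = 25.

Final answer: 25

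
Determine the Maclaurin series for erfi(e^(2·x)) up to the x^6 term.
5368·e·x^6/(9·√(π)) + 3656·e·x^5/(15·√(π)) + 284·e·x^4/(3·√(π)) + 104·e·x^3/(3·√(π)) + 12·e·x^2/√(π) + 4·e·x/√(π) + erfi(1)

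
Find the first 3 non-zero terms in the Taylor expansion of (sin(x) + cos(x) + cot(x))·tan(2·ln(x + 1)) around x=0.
11·x^2/3 + x + 2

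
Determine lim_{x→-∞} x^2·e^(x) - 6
The product is a 0·∞ indeterminate form at x → -∞.
Rewrite the product as x^2 / e^(-x) (an ∞/∞ form) and apply L'Hôpital, or use the standard hierarchy e^(|x|) ≫ |x^2| as x → -∞.
The indeterminate product → 0, so the limit = -6.

Final answer: -6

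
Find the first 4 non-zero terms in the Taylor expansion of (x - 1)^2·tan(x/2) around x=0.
-x^4/12 + 13·x^3/24 - x^2 + x/2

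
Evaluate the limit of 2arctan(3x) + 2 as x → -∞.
Evaluate the dominant behaviour as x → -∞; each term tends to a finite value or vanishes.
Limit = 2 - π.

Final answer: 2 - π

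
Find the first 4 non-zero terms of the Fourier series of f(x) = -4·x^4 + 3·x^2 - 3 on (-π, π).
(-204 + 32·π^2)·cos(x) + (15 - 8·π^2)·cos(2·x) + (-100/27 + 32·π^2/9)·cos(3·x) - 4·π^4/5 - 3 + π^2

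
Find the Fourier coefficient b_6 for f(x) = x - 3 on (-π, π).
b_6 = (1/π) ∫_{-π}^{π} f(x)·sin(6x) dx.
Evaluate the integral (use parity and integration by parts as needed): b_6 = -1/3.

Final answer: -1/3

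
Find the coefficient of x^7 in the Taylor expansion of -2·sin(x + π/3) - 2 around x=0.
Expand to order 7: -2·sin(x + π/3) - 2 = x^7/5040 + √(3)·x^6/720 - x^5/120 - √(3)·x^4/24 + x^3/6 + √(3)·x^2/2 - x - 2 - √(3) + O(x^8).
The coefficient of x^7 is 1/5040.

Final answer: 1/5040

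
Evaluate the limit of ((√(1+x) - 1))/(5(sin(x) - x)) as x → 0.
Both numerator and denominator → 0 as x → 0; this is a 0/0 indeterminate form.
Expand each to leading order near x = 0: numerator ~ x/2, denominator ~ -5·x^3/6.
The limit of the ratio is -∞.

Final answer: -∞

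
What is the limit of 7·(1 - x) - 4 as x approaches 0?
Direct substitution at x = 0 gives 3.

Final answer: 3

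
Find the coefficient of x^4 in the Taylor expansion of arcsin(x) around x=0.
Expand to order 4: arcsin(x) = x^3/6 + x + O(x^5).
The coefficient of x^4 is 0.

Final answer: 0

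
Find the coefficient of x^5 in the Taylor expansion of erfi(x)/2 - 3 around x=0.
Expand to order 5: erfi(x)/2 - 3 = x^5/(10·√(π)) + x^3/(3·√(π)) + x/√(π) - 3 + O(x^6).
The coefficient of x^5 is 1/(10·√(π)).

Final answer: 1/(10·√(π))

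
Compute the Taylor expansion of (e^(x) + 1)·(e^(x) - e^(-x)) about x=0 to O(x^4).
5·x^3/3 + 2·x^2 + 4·x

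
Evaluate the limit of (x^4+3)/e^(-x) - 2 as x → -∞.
The quotient is an ∞/∞ indeterminate form as x → -∞.
Compare growth rates of the dominant terms (exponentials ≫ polynomials ≫ logarithms), or apply L'Hôpital's rule; the quotient → 0.
Adding the constant: 0 - 2 = -2. Limit = -2.

Final answer: -2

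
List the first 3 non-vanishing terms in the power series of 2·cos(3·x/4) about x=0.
27·x^4/1024 - 9·x^2/16 + 2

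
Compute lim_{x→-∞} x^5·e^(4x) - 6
The product is a 0·∞ indeterminate form at x → -∞.
Rewrite the product as x^5 / e^(-4x) (an ∞/∞ form) and apply L'Hôpital, or use the standard hierarchy e^(4|x|) ≫ |x^5| as x → -∞.
The indeterminate product → 0, so the limit = -6.

Final answer: -6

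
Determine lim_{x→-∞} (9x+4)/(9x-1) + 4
Evaluate the dominant behaviour as x → -∞; each term tends to a finite value or vanishes.
Limit = 5.

Final answer: 5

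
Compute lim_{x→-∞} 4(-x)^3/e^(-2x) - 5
The quotient is an ∞/∞ indeterminate form as x → -∞.
Compare growth rates of the dominant terms (exponentials ≫ polynomials ≫ logarithms), or apply L'Hôpital's rule; the quotient → 0.
Adding the constant: 0 - 5 = -5. Limit = -5.

Final answer: -5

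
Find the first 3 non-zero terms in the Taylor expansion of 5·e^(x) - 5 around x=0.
5·x^3/6 + 5·x^2/2 + 5·x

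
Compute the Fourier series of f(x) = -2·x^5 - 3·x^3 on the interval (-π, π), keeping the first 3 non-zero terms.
(-444 - 4·π^4 + 74·π^2)·sin(x) + (-7·π^2 + 21/2 + 2·π^4)·sin(2·x) + (-4·π^4/3 - 52/81 + 26·π^2/27)·sin(3·x)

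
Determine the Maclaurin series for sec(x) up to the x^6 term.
61·x^6/720 + 5·x^4/24 + x^2/2 + 1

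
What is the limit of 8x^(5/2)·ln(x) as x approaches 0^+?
This is a 0·∞ indeterminate form at x → 0⁺.
Rewrite the product as 8·ln(x) / x^(-5/2) and apply L'Hôpital, or use the standard hierarchy x^(-5/2) ≫ |ln x| as x → 0⁺.
The indeterminate product → 0, so the limit = 0.

Final answer: 0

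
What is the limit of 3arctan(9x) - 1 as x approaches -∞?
Evaluate the dominant behaviour as x → -∞; each term tends to a finite value or vanishes.
Limit = -3·π/2 - 1.

Final answer: -3·π/2 - 1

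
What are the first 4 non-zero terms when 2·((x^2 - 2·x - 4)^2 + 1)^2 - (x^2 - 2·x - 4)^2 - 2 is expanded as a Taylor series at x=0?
-524·x^3 + 244·x^2 + 1072·x + 560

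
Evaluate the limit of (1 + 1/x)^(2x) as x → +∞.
As x → +∞: write (1 + 1/x)^(2x) = ((1 + 1/x)^x)^2 → (e^1)^2 = e^2.
Limit = e^(2).

Final answer: e^(2)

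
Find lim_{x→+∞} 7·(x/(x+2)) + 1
Evaluate the dominant behaviour as x → +∞; each term tends to a finite value or vanishes.
Limit = 8.

Final answer: 8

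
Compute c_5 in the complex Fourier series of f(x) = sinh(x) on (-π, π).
Compute the real Fourier coefficients first: a_5 = 0, b_5 = 5·sinh(π)/(13·π).
Then c_5 = (a_5 − i·b_5)/2 = -5·i·sinh(π)/(26·π).

Final answer: -5·i·sinh(π)/(26·π)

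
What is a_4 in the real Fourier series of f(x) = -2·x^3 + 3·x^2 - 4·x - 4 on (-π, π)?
a_4 = (1/π) ∫_{-π}^{π} f(x)·cos(4x) dx.
Evaluate the integral (use parity and integration by parts as needed): a_4 = 3/4.

Final answer: 3/4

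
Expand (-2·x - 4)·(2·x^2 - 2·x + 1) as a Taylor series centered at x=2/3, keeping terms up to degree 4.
-80/27 - 14·(x - 2/3)/3 - 12·(x - 2/3)^2 - 4·(x - 2/3)^3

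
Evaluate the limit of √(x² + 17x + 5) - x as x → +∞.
This is an ∞ − ∞ indeterminate form.
Multiply and divide by the conjugate √(x²+17x + 5) + x; the x² terms cancel, leaving (17x + 5)/(√(x²+17x + 5)+x) → 17/2.
Limit = 17/2.

Final answer: 17/2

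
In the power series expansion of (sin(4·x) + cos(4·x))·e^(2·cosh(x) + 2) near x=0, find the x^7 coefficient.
Expand to order 7: (sin(4·x) + cos(4·x))·e^(2·cosh(x) + 2) = x^7·e^(4)/14 + 203·x^6·e^(4)/360 + x^5·e^(4)/5 + 13·x^4·e^(4)/4 - 20·x^3·e^(4)/3 - 7·x^2·e^(4) + 4·x·e^(4) + e^(4) + O(x^8).
The coefficient of x^7 is e^(4)/14.

Final answer: e^(4)/14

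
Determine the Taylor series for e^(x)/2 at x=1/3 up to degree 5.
e^(1/3)/2 + e^(1/3)·(x - 1/3)/2 + e^(1/3)·(x - 1/3)^2/4 + e^(1/3)·(x - 1/3)^3/12 + e^(1/3)·(x - 1/3)^4/48 + e^(1/3)·(x - 1/3)^5/240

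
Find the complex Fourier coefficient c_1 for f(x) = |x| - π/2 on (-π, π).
Compute the real Fourier coefficients first: a_1 = -4/π, b_1 = 0.
Then c_1 = (a_1 − i·b_1)/2 = -2/π.

Final answer: -2/π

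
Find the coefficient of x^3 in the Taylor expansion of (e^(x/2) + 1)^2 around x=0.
Expand to order 3: (e^(x/2) + 1)^2 = 5·x^3/24 + 3·x^2/4 + 2·x + 4 + O(x^4).
The coefficient of x^3 is 5/24.

Final answer: 5/24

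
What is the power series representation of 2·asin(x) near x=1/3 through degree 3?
2·asin(1/3) + 3·√(2)·(x - 1/3)/2 + 9·√(2)·(x - 1/3)^2/32 + 99·√(2)·(x - 1/3)^3/256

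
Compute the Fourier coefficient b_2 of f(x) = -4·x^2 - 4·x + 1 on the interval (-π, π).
b_2 = (1/π) ∫_{-π}^{π} f(x)·sin(2x) dx.
Evaluate the integral (use parity and integration by parts as needed): b_2 = 4.

Final answer: 4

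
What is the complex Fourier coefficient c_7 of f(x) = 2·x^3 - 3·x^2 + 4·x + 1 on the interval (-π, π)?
Compute the real Fourier coefficients first: a_7 = 12/49, b_7 = 368/343 + 4·π^2/7.
Then c_7 = (a_7 − i·b_7)/2 = 6/49 - 2·i·π^2/7 - 184·i/343.

Final answer: 6/49 - 2·i·π^2/7 - 184·i/343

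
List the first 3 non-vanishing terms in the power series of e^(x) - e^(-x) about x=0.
x^5/60 + x^3/3 + 2·x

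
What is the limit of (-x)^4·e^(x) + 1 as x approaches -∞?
The product is a 0·∞ indeterminate form at x → -∞.
Rewrite the product as (-x)^4 / e^(-x) (an ∞/∞ form) and apply L'Hôpital, or use the standard hierarchy e^(|x|) ≫ |(-x)^4| as x → -∞.
The indeterminate product → 0, so the limit = 1.

Final answer: 1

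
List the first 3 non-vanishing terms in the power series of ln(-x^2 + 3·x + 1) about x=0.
12·x^3 - 11·x^2/2 + 3·x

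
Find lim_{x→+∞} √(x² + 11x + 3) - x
This is an ∞ − ∞ indeterminate form.
Multiply and divide by the conjugate √(x²+11x + 3) + x; the x² terms cancel, leaving (11x + 3)/(√(x²+11x + 3)+x) → 11/2.
Limit = 11/2.

Final answer: 11/2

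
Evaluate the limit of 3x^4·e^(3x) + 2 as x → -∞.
The product is a 0·∞ indeterminate form at x → -∞.
Rewrite the product as 3x^4 / e^(-3x) (an ∞/∞ form) and apply L'Hôpital, or use the standard hierarchy e^(3|x|) ≫ |x^4| as x → -∞.
The indeterminate product → 0, so the limit = 2.

Final answer: 2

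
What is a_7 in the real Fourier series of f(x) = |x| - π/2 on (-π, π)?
a_7 = (1/π) ∫_{-π}^{π} f(x)·cos(7x) dx.
Evaluate the integral (use parity and integration by parts as needed): a_7 = -4/(49·π).

Final answer: -4/(49·π)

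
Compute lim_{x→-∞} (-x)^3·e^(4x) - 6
The product is a 0·∞ indeterminate form at x → -∞.
Rewrite the product as (-x)^3 / e^(-4x) (an ∞/∞ form) and apply L'Hôpital, or use the standard hierarchy e^(4|x|) ≫ |(-x)^3| as x → -∞.
The indeterminate product → 0, so the limit = -6.

Final answer: -6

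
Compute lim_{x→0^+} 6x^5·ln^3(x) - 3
The product is a 0·∞ indeterminate form at x → 0⁺.
Rewrite the product as 6·ln^3(x) / x^(-5) and apply L'Hôpital, or use the standard hierarchy x^(-5) ≫ |ln x|^3 as x → 0⁺.
The indeterminate product → 0, so the limit = -3.

Final answer: -3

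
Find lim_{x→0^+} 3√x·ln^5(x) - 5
The product is a 0·∞ indeterminate form at x → 0⁺.
Rewrite the product as 3·ln^5(x) / x^(-1/2) and apply L'Hôpital, or use the standard hierarchy x^(-1/2) ≫ |ln x|^5 as x → 0⁺.
The indeterminate product → 0, so the limit = -5.

Final answer: -5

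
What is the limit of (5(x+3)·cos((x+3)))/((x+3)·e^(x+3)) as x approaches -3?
Both numerator and denominator → 0 as x → -3; this is a 0/0 indeterminate form.
Expand each to leading order near x = -3: numerator ~ 5·(x + 3), denominator ~ (x + 3).
The limit of the ratio is 5.

Final answer: 5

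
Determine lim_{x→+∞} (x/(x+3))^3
As x → +∞: x/(x+3) = 1/(1 + 3/x) → 1, and the 3rd power of a limit-1 base also → 1.
Limit = 1.

Final answer: 1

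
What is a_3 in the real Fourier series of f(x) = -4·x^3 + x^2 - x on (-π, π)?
a_3 = (1/π) ∫_{-π}^{π} f(x)·cos(3x) dx.
Evaluate the integral (use parity and integration by parts as needed): a_3 = -4/9.

Final answer: -4/9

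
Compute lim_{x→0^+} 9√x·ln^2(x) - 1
The product is a 0·∞ indeterminate form at x → 0⁺.
Rewrite the product as 9·ln^2(x) / x^(-1/2) and apply L'Hôpital, or use the standard hierarchy x^(-1/2) ≫ |ln x|^2 as x → 0⁺.
The indeterminate product → 0, so the limit = -1.

Final answer: -1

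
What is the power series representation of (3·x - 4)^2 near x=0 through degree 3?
9·x^2 - 24·x + 16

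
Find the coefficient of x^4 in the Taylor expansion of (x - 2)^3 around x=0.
Expand to order 4: (x - 2)^3 = x^3 - 6·x^2 + 12·x - 8 + O(x^5).
The coefficient of x^4 is 0.

Final answer: 0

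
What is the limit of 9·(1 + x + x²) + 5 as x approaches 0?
Direct substitution at x = 0 gives 14.

Final answer: 14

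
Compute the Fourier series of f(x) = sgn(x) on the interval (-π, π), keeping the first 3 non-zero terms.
4·sin(x)/π + 4·sin(3·x)/(3·π) + 4·sin(5·x)/(5·π)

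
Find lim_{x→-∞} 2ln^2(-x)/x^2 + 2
The quotient is an ∞/∞ indeterminate form as x → -∞.
Compare growth rates of the dominant terms (exponentials ≫ polynomials ≫ logarithms), or apply L'Hôpital's rule; the quotient → 0.
Adding the constant: 0 + 2 = 2. Limit = 2.

Final answer: 2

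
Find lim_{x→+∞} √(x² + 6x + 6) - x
This is an ∞ − ∞ indeterminate form.
Multiply and divide by the conjugate √(x²+6x + 6) + x; the x² terms cancel, leaving (6x + 6)/(√(x²+6x + 6)+x) → 6/2 = 3.
Limit = 3.

Final answer: 3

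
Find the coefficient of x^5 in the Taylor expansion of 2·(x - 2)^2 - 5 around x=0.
Expand to order 5: 2·(x - 2)^2 - 5 = 2·x^2 - 8·x + 3 + O(x^6).
The coefficient of x^5 is 0.

Final answer: 0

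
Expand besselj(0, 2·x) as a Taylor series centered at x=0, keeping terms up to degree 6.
-x^6/36 + x^4/4 - x^2 + 1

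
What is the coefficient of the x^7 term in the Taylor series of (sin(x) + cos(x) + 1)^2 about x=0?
Expand to order 7: (sin(x) + cos(x) + 1)^2 = -13·x^7/504 - x^6/360 + 17·x^5/60 + x^4/12 - 5·x^3/3 - x^2 + 4·x + 4 + O(x^8).
The coefficient of x^7 is -13/504.

Final answer: -13/504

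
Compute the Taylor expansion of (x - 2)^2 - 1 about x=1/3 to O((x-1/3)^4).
16/9 - 10·(x - 1/3)/3 + (x - 1/3)^2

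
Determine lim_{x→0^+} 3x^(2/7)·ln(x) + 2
The product is a 0·∞ indeterminate form at x → 0⁺.
Rewrite the product as 3·ln(x) / x^(-2/7) and apply L'Hôpital, or use the standard hierarchy x^(-2/7) ≫ |ln x| as x → 0⁺.
The indeterminate product → 0, so the limit = 2.

Final answer: 2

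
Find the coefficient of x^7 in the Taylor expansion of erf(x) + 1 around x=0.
Expand to order 7: erf(x) + 1 = -x^7/(21·√(π)) + x^5/(5·√(π)) - 2·x^3/(3·√(π)) + 2·x/√(π) + 1 + O(x^8).
The coefficient of x^7 is -1/(21·√(π)).

Final answer: -1/(21·√(π))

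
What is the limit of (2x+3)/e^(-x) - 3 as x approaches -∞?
The quotient is an ∞/∞ indeterminate form as x → -∞.
Compare growth rates of the dominant terms (exponentials ≫ polynomials ≫ logarithms), or apply L'Hôpital's rule; the quotient → 0.
Adding the constant: 0 - 3 = -3. Limit = -3.

Final answer: -3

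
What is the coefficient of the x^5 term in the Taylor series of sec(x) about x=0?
Expand to order 5: sec(x) = 5·x^4/24 + x^2/2 + 1 + O(x^6).
The coefficient of x^5 is 0.

Final answer: 0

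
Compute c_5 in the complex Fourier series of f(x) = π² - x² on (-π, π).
Compute the real Fourier coefficients first: a_5 = 4/25, b_5 = 0.
Then c_5 = (a_5 − i·b_5)/2 = 2/25.

Final answer: 2/25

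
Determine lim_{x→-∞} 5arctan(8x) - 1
Evaluate the dominant behaviour as x → -∞; each term tends to a finite value or vanishes.
Limit = -5·π/2 - 1.

Final answer: -5·π/2 - 1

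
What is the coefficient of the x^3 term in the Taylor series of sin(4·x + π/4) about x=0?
Expand to order 3: sin(4·x + π/4) = -16·√(2)·x^3/3 - 4·√(2)·x^2 + 2·√(2)·x + √(2)/2 + O(x^4).
The coefficient of x^3 is -16·√(2)/3.

Final answer: -16·√(2)/3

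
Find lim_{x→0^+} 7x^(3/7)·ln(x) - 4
The product is a 0·∞ indeterminate form at x → 0⁺.
Rewrite the product as 7·ln(x) / x^(-3/7) and apply L'Hôpital, or use the standard hierarchy x^(-3/7) ≫ |ln x| as x → 0⁺.
The indeterminate product → 0, so the limit = -4.

Final answer: -4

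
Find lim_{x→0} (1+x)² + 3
Direct substitution at x = 0 gives 4.

Final answer: 4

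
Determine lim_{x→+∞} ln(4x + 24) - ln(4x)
This is an ∞ − ∞ indeterminate form.
Combine the logarithms: ln(4x+24) − ln(4x) = ln((4x+24)/(4x)) = ln(1 + 24/(4x)) → ln(1) = 0.
Limit = 0.

Final answer: 0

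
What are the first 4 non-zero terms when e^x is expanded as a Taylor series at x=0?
x^3/6 + x^2/2 + x + 1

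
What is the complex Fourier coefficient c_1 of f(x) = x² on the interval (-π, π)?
Compute the real Fourier coefficients first: a_1 = -4, b_1 = 0.
Then c_1 = (a_1 − i·b_1)/2 = -2.

Final answer: -2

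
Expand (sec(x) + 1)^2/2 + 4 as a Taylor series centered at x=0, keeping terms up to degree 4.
13·x^4/24 + x^2 + 6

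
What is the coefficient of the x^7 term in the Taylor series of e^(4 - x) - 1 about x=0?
Expand to order 7: e^(4 - x) - 1 = -x^7·e^(4)/5040 + x^6·e^(4)/720 - x^5·e^(4)/120 + x^4·e^(4)/24 - x^3·e^(4)/6 + x^2·e^(4)/2 - x·e^(4) - 1 + e^(4) + O(x^8).
The coefficient of x^7 is -e^(4)/5040.

Final answer: -e^(4)/5040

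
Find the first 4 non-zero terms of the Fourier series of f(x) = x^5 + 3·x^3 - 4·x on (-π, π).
(-34·π^2 + 2·π^4 + 196)·sin(x) + (-π^4 + 1 + 2·π^2)·sin(2·x) + (-244/81 + 14·π^2/27 + 2·π^4/3)·sin(3·x) + (-π^4/2 - 7·π^2/8 + 149/64)·sin(4·x)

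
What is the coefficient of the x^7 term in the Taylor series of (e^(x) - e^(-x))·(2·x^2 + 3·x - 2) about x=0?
Expand to order 7: (e^(x) - e^(-x))·(2·x^2 + 3·x - 2) = 41·x^7/1260 + x^6/20 + 19·x^5/30 + x^4 + 10·x^3/3 + 6·x^2 - 4·x + O(x^8).
The coefficient of x^7 is 41/1260.

Final answer: 41/1260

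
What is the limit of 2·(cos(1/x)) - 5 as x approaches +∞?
Evaluate the dominant behaviour as x → +∞; each term tends to a finite value or vanishes.
Limit = -3.

Final answer: -3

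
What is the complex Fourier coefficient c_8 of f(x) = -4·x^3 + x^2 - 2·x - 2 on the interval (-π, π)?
Compute the real Fourier coefficients first: a_8 = 1/16, b_8 = 13/32 + π^2.
Then c_8 = (a_8 − i·b_8)/2 = 1/32 - i·π^2/2 - 13·i/64.

Final answer: 1/32 - i·π^2/2 - 13·i/64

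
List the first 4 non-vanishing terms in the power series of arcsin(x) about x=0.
5·x^7/112 + 3·x^5/40 + x^3/6 + x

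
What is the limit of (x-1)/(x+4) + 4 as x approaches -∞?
Evaluate the dominant behaviour as x → -∞; each term tends to a finite value or vanishes.
Limit = 5.

Final answer: 5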